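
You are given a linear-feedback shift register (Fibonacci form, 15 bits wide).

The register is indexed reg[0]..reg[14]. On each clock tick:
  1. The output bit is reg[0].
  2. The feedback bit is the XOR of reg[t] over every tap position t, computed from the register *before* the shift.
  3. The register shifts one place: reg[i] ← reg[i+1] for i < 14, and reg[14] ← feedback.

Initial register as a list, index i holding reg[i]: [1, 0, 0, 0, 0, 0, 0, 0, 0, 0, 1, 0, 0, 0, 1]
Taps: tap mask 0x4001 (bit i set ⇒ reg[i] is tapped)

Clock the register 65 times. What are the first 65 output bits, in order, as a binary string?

tick  register→output (feedback)
  0  100000000010001→1 (0)
  1  000000000100010→0 (0)
  2  000000001000100→0 (0)
  3  000000010001000→0 (0)
  4  000000100010000→0 (0)
  5  000001000100000→0 (0)
  6  000010001000000→0 (0)
  7  000100010000000→0 (0)
  8  001000100000000→0 (0)
  9  010001000000000→0 (0)
 10  100010000000000→1 (1)
 11  000100000000001→0 (1)
 12  001000000000011→0 (1)
 13  010000000000111→0 (1)
 14  100000000001111→1 (0)
 15  000000000011110→0 (0)
 16  000000000111100→0 (0)
 17  000000001111000→0 (0)
 18  000000011110000→0 (0)
 19  000000111100000→0 (0)
 20  000001111000000→0 (0)
 21  000011110000000→0 (0)
 22  000111100000000→0 (0)
 23  001111000000000→0 (0)
 24  011110000000000→0 (0)
 25  111100000000000→1 (1)
 26  111000000000001→1 (0)
 27  110000000000010→1 (1)
 28  100000000000101→1 (0)
 29  000000000001010→0 (0)
 30  000000000010100→0 (0)
 31  000000000101000→0 (0)
 32  000000001010000→0 (0)
 33  000000010100000→0 (0)
 34  000000101000000→0 (0)
 35  000001010000000→0 (0)
 36  000010100000000→0 (0)
 37  000101000000000→0 (0)
 38  001010000000000→0 (0)
 39  010100000000000→0 (0)
 40  101000000000000→1 (1)
 41  010000000000001→0 (1)
 42  100000000000011→1 (0)
 43  000000000000110→0 (0)
 44  000000000001100→0 (0)
 45  000000000011000→0 (0)
 46  000000000110000→0 (0)
 47  000000001100000→0 (0)
 48  000000011000000→0 (0)
 49  000000110000000→0 (0)
 50  000001100000000→0 (0)
 51  000011000000000→0 (0)
 52  000110000000000→0 (0)
 53  001100000000000→0 (0)
 54  011000000000000→0 (0)
 55  110000000000000→1 (1)
 56  100000000000001→1 (0)
 57  000000000000010→0 (0)
 58  000000000000100→0 (0)
 59  000000000001000→0 (0)
 60  000000000010000→0 (0)
 61  000000000100000→0 (0)
 62  000000001000000→0 (0)
 63  000000010000000→0 (0)
 64  000000100000000→0 (0)

10000000001000100000000001111000000000001010000000000001100000000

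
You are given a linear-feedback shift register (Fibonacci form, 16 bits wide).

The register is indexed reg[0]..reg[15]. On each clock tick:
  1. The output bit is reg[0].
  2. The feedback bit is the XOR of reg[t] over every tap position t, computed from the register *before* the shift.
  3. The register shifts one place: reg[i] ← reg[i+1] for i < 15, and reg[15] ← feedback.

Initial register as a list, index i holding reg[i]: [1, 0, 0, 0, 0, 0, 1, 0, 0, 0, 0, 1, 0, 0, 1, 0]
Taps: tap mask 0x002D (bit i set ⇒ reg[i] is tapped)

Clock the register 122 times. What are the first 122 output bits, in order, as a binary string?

step | reg (before) | out | fb
   0 | 1000001000010010 | 1 | 1
   1 | 0000010000100101 | 0 | 1
   2 | 0000100001001011 | 0 | 0
   3 | 0001000010010110 | 0 | 1
   4 | 0010000100101101 | 0 | 1
   5 | 0100001001011011 | 0 | 0
   6 | 1000010010110110 | 1 | 0
   7 | 0000100101101100 | 0 | 0
   8 | 0001001011011000 | 0 | 1
   9 | 0010010110110001 | 0 | 0
  10 | 0100101101100010 | 0 | 0
  11 | 1001011011000100 | 1 | 1
  12 | 0010110110001001 | 0 | 0
  13 | 0101101100010010 | 0 | 1
  14 | 1011011000100101 | 1 | 0
  15 | 0110110001001010 | 0 | 0
  16 | 1101100010010100 | 1 | 0
  17 | 1011000100101000 | 1 | 1
  18 | 0110001001010001 | 0 | 1
  19 | 1100010010100011 | 1 | 0
  20 | 1000100101000110 | 1 | 1
  21 | 0001001010001101 | 0 | 1
  22 | 0010010100011011 | 0 | 0
  23 | 0100101000110110 | 0 | 0
  24 | 1001010001101100 | 1 | 1
  25 | 0010100011011001 | 0 | 1
  26 | 0101000110110011 | 0 | 1
  27 | 1010001101100111 | 1 | 0
  28 | 0100011011001110 | 0 | 1
  29 | 1000110110011101 | 1 | 0
  30 | 0001101100111010 | 0 | 1
  31 | 0011011001110101 | 0 | 1
  32 | 0110110011101011 | 0 | 0
  33 | 1101100111010110 | 1 | 0
  34 | 1011001110101100 | 1 | 1
  35 | 0110011101011001 | 0 | 0
  36 | 1100111010110010 | 1 | 0
  37 | 1001110101100100 | 1 | 1
  38 | 0011101011001001 | 0 | 0
  39 | 0111010110010010 | 0 | 1
  40 | 1110101100100101 | 1 | 0
  41 | 1101011001001010 | 1 | 1
  42 | 1010110010010101 | 1 | 1
  43 | 0101100100101011 | 0 | 1
  44 | 1011001001010111 | 1 | 1
  45 | 0110010010101111 | 0 | 0
  46 | 1100100101011110 | 1 | 1
  47 | 1001001010111101 | 1 | 0
  48 | 0010010101111010 | 0 | 0
  49 | 0100101011110100 | 0 | 0
  50 | 1001010111101000 | 1 | 1
  51 | 0010101111010001 | 0 | 1
  52 | 0101011110100011 | 0 | 0
  53 | 1010111101000110 | 1 | 1
  54 | 0101111010001101 | 0 | 0
  55 | 1011110100011010 | 1 | 0
  56 | 0111101000110100 | 0 | 0
  57 | 1111010001101000 | 1 | 0
  58 | 1110100011010000 | 1 | 0
  59 | 1101000110100000 | 1 | 0
  60 | 1010001101000000 | 1 | 0
  61 | 0100011010000000 | 0 | 1
  62 | 1000110100000001 | 1 | 0
  63 | 0001101000000010 | 0 | 1
  64 | 0011010000000101 | 0 | 1
  65 | 0110100000001011 | 0 | 1
  66 | 1101000000010111 | 1 | 0
  67 | 1010000000101110 | 1 | 0
  68 | 0100000001011100 | 0 | 0
  69 | 1000000010111000 | 1 | 1
  70 | 0000000101110001 | 0 | 0
  71 | 0000001011100010 | 0 | 0
  72 | 0000010111000100 | 0 | 1
  73 | 0000101110001001 | 0 | 0
  74 | 0001011100010010 | 0 | 0
  75 | 0010111000100100 | 0 | 0
  76 | 0101110001001000 | 0 | 0
  77 | 1011100010010000 | 1 | 1
  78 | 0111000100100001 | 0 | 0
  79 | 1110001001000010 | 1 | 0
  80 | 1100010010000100 | 1 | 0
  81 | 1000100100001000 | 1 | 1
  82 | 0001001000010001 | 0 | 1
  83 | 0010010000100011 | 0 | 0
  84 | 0100100001000110 | 0 | 0
  85 | 1001000010001100 | 1 | 0
  86 | 0010000100011000 | 0 | 1
  87 | 0100001000110001 | 0 | 0
  88 | 1000010001100010 | 1 | 0
  89 | 0000100011000100 | 0 | 0
  90 | 0001000110001000 | 0 | 1
  91 | 0010001100010001 | 0 | 1
  92 | 0100011000100011 | 0 | 1
  93 | 1000110001000111 | 1 | 0
  94 | 0001100010001110 | 0 | 1
  95 | 0011000100011101 | 0 | 0
  96 | 0110001000111010 | 0 | 1
  97 | 1100010001110101 | 1 | 0
  98 | 1000100011101010 | 1 | 1
  99 | 0001000111010101 | 0 | 1
 100 | 0010001110101011 | 0 | 1
 101 | 0100011101010111 | 0 | 1
 102 | 1000111010101111 | 1 | 0
 103 | 0001110101011110 | 0 | 0
 104 | 0011101010111100 | 0 | 0
 105 | 0111010101111000 | 0 | 1
 106 | 1110101011110001 | 1 | 0
 107 | 1101010111100010 | 1 | 1
 108 | 1010101111000101 | 1 | 0
 109 | 0101011110001010 | 0 | 0
 110 | 1010111100010100 | 1 | 1
 111 | 0101111000101001 | 0 | 0
 112 | 1011110001010010 | 1 | 0
 113 | 0111100010100100 | 0 | 0
 114 | 1111000101001000 | 1 | 1
 115 | 1110001010010001 | 1 | 0
 116 | 1100010100100010 | 1 | 0
 117 | 1000101001000100 | 1 | 1
 118 | 0001010010001001 | 0 | 0
 119 | 0010100100010010 | 0 | 1
 120 | 0101001000100101 | 0 | 1
 121 | 1010010001001011 | 1 | 1

10000010000100101101100010010100011011001110101100100101011110100011010000000101110001001000010001100010001110101011110001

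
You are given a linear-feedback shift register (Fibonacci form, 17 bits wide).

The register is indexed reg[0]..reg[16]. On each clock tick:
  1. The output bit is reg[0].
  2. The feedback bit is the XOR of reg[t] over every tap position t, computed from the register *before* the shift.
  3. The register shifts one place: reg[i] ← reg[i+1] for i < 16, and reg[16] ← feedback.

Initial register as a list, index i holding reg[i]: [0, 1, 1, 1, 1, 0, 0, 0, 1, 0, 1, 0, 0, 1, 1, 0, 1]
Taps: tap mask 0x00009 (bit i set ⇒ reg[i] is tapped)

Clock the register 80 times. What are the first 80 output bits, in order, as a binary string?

01111000101001101101111011001000000101000100010001011011001100110100000101010100

step | reg (before) | out | fb
   0 | 01111000101001101 | 0 | 1
   1 | 11110001010011011 | 1 | 0
   2 | 11100010100110110 | 1 | 1
   3 | 11000101001101101 | 1 | 1
   4 | 10001010011011011 | 1 | 1
   5 | 00010100110110111 | 0 | 1
   6 | 00101001101101111 | 0 | 0
   7 | 01010011011011110 | 0 | 1
   8 | 10100110110111101 | 1 | 1
   9 | 01001101101111011 | 0 | 0
  10 | 10011011011110110 | 1 | 0
  11 | 00110110111101100 | 0 | 1
  12 | 01101101111011001 | 0 | 0
  13 | 11011011110110010 | 1 | 0
  14 | 10110111101100100 | 1 | 0
  15 | 01101111011001000 | 0 | 0
  16 | 11011110110010000 | 1 | 0
  17 | 10111101100100000 | 1 | 0
  18 | 01111011001000000 | 0 | 1
  19 | 11110110010000001 | 1 | 0
  20 | 11101100100000010 | 1 | 1
  21 | 11011001000000101 | 1 | 0
  22 | 10110010000001010 | 1 | 0
  23 | 01100100000010100 | 0 | 0
  24 | 11001000000101000 | 1 | 1
  25 | 10010000001010001 | 1 | 0
  26 | 00100000010100010 | 0 | 0
  27 | 01000000101000100 | 0 | 0
  28 | 10000001010001000 | 1 | 1
  29 | 00000010100010001 | 0 | 0
  30 | 00000101000100010 | 0 | 0
  31 | 00001010001000100 | 0 | 0
  32 | 00010100010001000 | 0 | 1
  33 | 00101000100010001 | 0 | 0
  34 | 01010001000100010 | 0 | 1
  35 | 10100010001000101 | 1 | 1
  36 | 01000100010001011 | 0 | 0
  37 | 10001000100010110 | 1 | 1
  38 | 00010001000101101 | 0 | 1
  39 | 00100010001011011 | 0 | 0
  40 | 01000100010110110 | 0 | 0
  41 | 10001000101101100 | 1 | 1
  42 | 00010001011011001 | 0 | 1
  43 | 00100010110110011 | 0 | 0
  44 | 01000101101100110 | 0 | 0
  45 | 10001011011001100 | 1 | 1
  46 | 00010110110011001 | 0 | 1
  47 | 00101101100110011 | 0 | 0
  48 | 01011011001100110 | 0 | 1
  49 | 10110110011001101 | 1 | 0
  50 | 01101100110011010 | 0 | 0
  51 | 11011001100110100 | 1 | 0
  52 | 10110011001101000 | 1 | 0
  53 | 01100110011010000 | 0 | 0
  54 | 11001100110100000 | 1 | 1
  55 | 10011001101000001 | 1 | 0
  56 | 00110011010000010 | 0 | 1
  57 | 01100110100000101 | 0 | 0
  58 | 11001101000001010 | 1 | 1
  59 | 10011010000010101 | 1 | 0
  60 | 00110100000101010 | 0 | 1
  61 | 01101000001010101 | 0 | 0
  62 | 11010000010101010 | 1 | 0
  63 | 10100000101010100 | 1 | 1
  64 | 01000001010101001 | 0 | 0
  65 | 10000010101010010 | 1 | 1
  66 | 00000101010100101 | 0 | 0
  67 | 00001010101001010 | 0 | 0
  68 | 00010101010010100 | 0 | 1
  69 | 00101010100101001 | 0 | 0
  70 | 01010101001010010 | 0 | 1
  71 | 10101010010100101 | 1 | 1
  72 | 01010100101001011 | 0 | 1
  73 | 10101001010010111 | 1 | 1
  74 | 01010010100101111 | 0 | 1
  75 | 10100101001011111 | 1 | 1
  76 | 01001010010111111 | 0 | 0
  77 | 10010100101111110 | 1 | 0
  78 | 00101001011111100 | 0 | 0
  79 | 01010010111111000 | 0 | 1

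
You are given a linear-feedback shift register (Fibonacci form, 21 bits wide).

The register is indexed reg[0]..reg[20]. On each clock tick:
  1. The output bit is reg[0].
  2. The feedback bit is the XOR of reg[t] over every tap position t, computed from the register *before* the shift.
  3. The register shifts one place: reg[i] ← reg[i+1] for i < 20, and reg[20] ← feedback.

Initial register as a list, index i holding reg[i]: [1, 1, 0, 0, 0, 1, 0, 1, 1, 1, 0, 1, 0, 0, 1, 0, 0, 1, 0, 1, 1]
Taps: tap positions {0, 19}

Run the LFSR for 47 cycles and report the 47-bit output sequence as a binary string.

11000101110100100101100000100111010000100101010

tick  register→output (feedback)
  0  110001011101001001011→1 (0)
  1  100010111010010010110→1 (0)
  2  000101110100100101100→0 (0)
  3  001011101001001011000→0 (0)
  4  010111010010010110000→0 (0)
  5  101110100100101100000→1 (1)
  6  011101001001011000001→0 (0)
  7  111010010010110000010→1 (0)
  8  110100100101100000100→1 (1)
  9  101001001011000001001→1 (1)
 10  010010010110000010011→0 (1)
 11  100100101100000100111→1 (0)
 12  001001011000001001110→0 (1)
 13  010010110000010011101→0 (0)
 14  100101100000100111010→1 (0)
 15  001011000001001110100→0 (0)
 16  010110000010011101000→0 (0)
 17  101100000100111010000→1 (1)
 18  011000001001110100001→0 (0)
 19  110000010011101000010→1 (0)
 20  100000100111010000100→1 (1)
 21  000001001110100001001→0 (0)
 22  000010011101000010010→0 (1)
 23  000100111010000100101→0 (0)
 24  001001110100001001010→0 (1)
 25  010011101000010010101→0 (0)
 26  100111010000100101010→1 (0)
 27  001110100001001010100→0 (0)
 28  011101000010010101000→0 (0)
 29  111010000100101010000→1 (1)
 30  110100001001010100001→1 (1)
 31  101000010010101000011→1 (0)
 32  010000100101010000110→0 (1)
 33  100001001010100001101→1 (1)
 34  000010010101000011011→0 (1)
 35  000100101010000110111→0 (1)
 36  001001010100001101111→0 (1)
 37  010010101000011011111→0 (1)
 38  100101010000110111111→1 (0)
 39  001010100001101111110→0 (1)
 40  010101000011011111101→0 (0)
 41  101010000110111111010→1 (0)
 42  010100001101111110100→0 (0)
 43  101000011011111101000→1 (1)
 44  010000110111111010001→0 (0)
 45  100001101111110100010→1 (0)
 46  000011011111101000100→0 (0)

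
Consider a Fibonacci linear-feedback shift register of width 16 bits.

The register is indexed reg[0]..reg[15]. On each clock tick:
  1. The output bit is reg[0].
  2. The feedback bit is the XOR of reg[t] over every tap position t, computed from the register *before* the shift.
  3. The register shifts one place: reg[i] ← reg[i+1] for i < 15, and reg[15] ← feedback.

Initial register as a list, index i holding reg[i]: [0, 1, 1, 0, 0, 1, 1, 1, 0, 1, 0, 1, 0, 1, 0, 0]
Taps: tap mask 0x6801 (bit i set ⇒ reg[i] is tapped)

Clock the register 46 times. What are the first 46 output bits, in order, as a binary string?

step | reg (before) | out | fb
   0 | 0110011101010100 | 0 | 0
   1 | 1100111010101000 | 1 | 1
   2 | 1001110101010001 | 1 | 0
   3 | 0011101010100010 | 0 | 1
   4 | 0111010101000101 | 0 | 1
   5 | 1110101010001011 | 1 | 0
   6 | 1101010100010110 | 1 | 0
   7 | 1010101000101100 | 1 | 0
   8 | 0101010001011000 | 0 | 1
   9 | 1010100010110001 | 1 | 0
  10 | 0101000101100010 | 0 | 1
  11 | 1010001011000101 | 1 | 0
  12 | 0100010110001010 | 0 | 1
  13 | 1000101100010101 | 1 | 1
  14 | 0001011000101011 | 0 | 1
  15 | 0010110001010111 | 0 | 1
  16 | 0101100010101111 | 0 | 0
  17 | 1011000101011110 | 1 | 0
  18 | 0110001010111100 | 0 | 0
  19 | 1100010101111000 | 1 | 0
  20 | 1000101011110000 | 1 | 0
  21 | 0001010111100000 | 0 | 0
  22 | 0010101111000000 | 0 | 0
  23 | 0101011110000000 | 0 | 0
  24 | 1010111100000000 | 1 | 1
  25 | 0101111000000001 | 0 | 0
  26 | 1011110000000010 | 1 | 0
  27 | 0111100000000100 | 0 | 1
  28 | 1111000000001001 | 1 | 1
  29 | 1110000000010011 | 1 | 1
  30 | 1100000000100111 | 1 | 1
  31 | 1000000001001111 | 1 | 1
  32 | 0000000010011111 | 0 | 1
  33 | 0000000100111111 | 0 | 1
  34 | 0000001001111111 | 0 | 1
  35 | 0000010011111111 | 0 | 1
  36 | 0000100111111111 | 0 | 1
  37 | 0001001111111111 | 0 | 1
  38 | 0010011111111111 | 0 | 1
  39 | 0100111111111111 | 0 | 1
  40 | 1001111111111111 | 1 | 0
  41 | 0011111111111110 | 0 | 1
  42 | 0111111111111101 | 0 | 0
  43 | 1111111111111010 | 1 | 1
  44 | 1111111111110101 | 1 | 1
  45 | 1111111111101011 | 1 | 0

0110011101010100010110001010111100000000100111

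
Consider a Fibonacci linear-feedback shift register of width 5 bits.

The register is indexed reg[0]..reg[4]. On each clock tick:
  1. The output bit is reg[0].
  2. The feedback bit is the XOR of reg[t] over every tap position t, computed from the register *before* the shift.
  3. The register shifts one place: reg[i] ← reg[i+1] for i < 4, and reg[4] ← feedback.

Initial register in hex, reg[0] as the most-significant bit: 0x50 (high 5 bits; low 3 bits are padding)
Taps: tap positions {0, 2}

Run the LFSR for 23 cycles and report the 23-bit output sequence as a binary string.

step | reg (before) | out | fb
   0 | 01010 | 0 | 0
   1 | 10100 | 1 | 0
   2 | 01000 | 0 | 0
   3 | 10000 | 1 | 1
   4 | 00001 | 0 | 0
   5 | 00010 | 0 | 0
   6 | 00100 | 0 | 1
   7 | 01001 | 0 | 0
   8 | 10010 | 1 | 1
   9 | 00101 | 0 | 1
  10 | 01011 | 0 | 0
  11 | 10110 | 1 | 0
  12 | 01100 | 0 | 1
  13 | 11001 | 1 | 1
  14 | 10011 | 1 | 1
  15 | 00111 | 0 | 1
  16 | 01111 | 0 | 1
  17 | 11111 | 1 | 0
  18 | 11110 | 1 | 0
  19 | 11100 | 1 | 0
  20 | 11000 | 1 | 1
  21 | 10001 | 1 | 1
  22 | 00011 | 0 | 0

01010000100101100111110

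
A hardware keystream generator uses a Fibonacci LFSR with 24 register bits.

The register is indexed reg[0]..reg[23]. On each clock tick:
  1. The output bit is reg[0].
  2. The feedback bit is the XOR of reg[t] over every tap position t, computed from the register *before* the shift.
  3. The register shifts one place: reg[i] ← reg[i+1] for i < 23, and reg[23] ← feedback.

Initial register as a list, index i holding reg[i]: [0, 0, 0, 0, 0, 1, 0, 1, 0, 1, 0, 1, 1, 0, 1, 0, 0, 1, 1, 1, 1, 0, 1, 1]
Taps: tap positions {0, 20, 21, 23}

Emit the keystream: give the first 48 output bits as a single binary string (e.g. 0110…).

k : reg_k → out_k, fb_k
0: 000001010101101001111011 → 0, fb=0
1: 000010101011010011110110 → 0, fb=1
2: 000101010110100111101101 → 0, fb=1
3: 001010101101001111011011 → 0, fb=0
4: 010101011010011110110110 → 0, fb=1
5: 101010110100111101101101 → 1, fb=0
6: 010101101001111011011010 → 0, fb=1
7: 101011010011110110110101 → 1, fb=1
8: 010110100111101101101011 → 0, fb=0
9: 101101001111011011010110 → 1, fb=0
10: 011010011110110110101100 → 0, fb=0
11: 110100111101101101011000 → 1, fb=0
12: 101001111011011010110000 → 1, fb=1
13: 010011110110110101100001 → 0, fb=1
14: 100111101101101011000011 → 1, fb=0
15: 001111011011010110000110 → 0, fb=1
16: 011110110110101100001101 → 0, fb=1
17: 111101101101011000011011 → 1, fb=1
18: 111011011010110000110111 → 1, fb=1
19: 110110110101100001101111 → 1, fb=0
20: 101101101011000011011110 → 1, fb=1
21: 011011010110000110111101 → 0, fb=1
22: 110110101100001101111011 → 1, fb=1
23: 101101011000011011110111 → 1, fb=1
24: 011010110000110111101111 → 0, fb=1
25: 110101100001101111011111 → 1, fb=0
26: 101011000011011110111110 → 1, fb=1
27: 010110000110111101111101 → 0, fb=1
28: 101100001101111011111011 → 1, fb=1
29: 011000011011110111110111 → 0, fb=0
30: 110000110111101111101110 → 1, fb=1
31: 100001101111011111011101 → 1, fb=0
32: 000011011110111110111010 → 0, fb=1
33: 000110111101111101110101 → 0, fb=0
34: 001101111011111011101010 → 0, fb=1
35: 011011110111110111010101 → 0, fb=0
36: 110111101111101110101010 → 1, fb=0
37: 101111011111011101010100 → 1, fb=0
38: 011110111110111010101000 → 0, fb=1
39: 111101111101110101010001 → 1, fb=0
40: 111011111011101010100010 → 1, fb=1
41: 110111110111010101000101 → 1, fb=1
42: 101111101110101010001011 → 1, fb=1
43: 011111011101010100010111 → 0, fb=0
44: 111110111010101000101110 → 1, fb=1
45: 111101110101010001011101 → 1, fb=0
46: 111011101010100010111010 → 1, fb=0
47: 110111010101000101110100 → 1, fb=0

000001010101101001111011011010110000110111101111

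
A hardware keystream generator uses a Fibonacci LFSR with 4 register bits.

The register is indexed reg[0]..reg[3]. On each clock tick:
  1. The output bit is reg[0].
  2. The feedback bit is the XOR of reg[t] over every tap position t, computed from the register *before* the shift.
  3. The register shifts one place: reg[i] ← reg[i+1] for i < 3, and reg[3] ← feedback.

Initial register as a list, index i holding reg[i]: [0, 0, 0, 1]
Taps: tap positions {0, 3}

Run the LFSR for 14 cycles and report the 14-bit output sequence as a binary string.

step | reg (before) | out | fb
   0 | 0001 | 0 | 1
   1 | 0011 | 0 | 1
   2 | 0111 | 0 | 1
   3 | 1111 | 1 | 0
   4 | 1110 | 1 | 1
   5 | 1101 | 1 | 0
   6 | 1010 | 1 | 1
   7 | 0101 | 0 | 1
   8 | 1011 | 1 | 0
   9 | 0110 | 0 | 0
  10 | 1100 | 1 | 1
  11 | 1001 | 1 | 0
  12 | 0010 | 0 | 0
  13 | 0100 | 0 | 0

00011110101100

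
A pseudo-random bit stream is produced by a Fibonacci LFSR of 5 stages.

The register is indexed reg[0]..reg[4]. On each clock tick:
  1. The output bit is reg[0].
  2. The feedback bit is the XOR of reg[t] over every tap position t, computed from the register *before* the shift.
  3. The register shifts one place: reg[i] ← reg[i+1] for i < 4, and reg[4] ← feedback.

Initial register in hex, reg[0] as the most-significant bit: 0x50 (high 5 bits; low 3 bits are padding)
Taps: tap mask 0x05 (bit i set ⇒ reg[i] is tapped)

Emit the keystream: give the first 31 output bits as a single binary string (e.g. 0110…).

0101000010010110011111000110111

step | reg (before) | out | fb
   0 | 01010 | 0 | 0
   1 | 10100 | 1 | 0
   2 | 01000 | 0 | 0
   3 | 10000 | 1 | 1
   4 | 00001 | 0 | 0
   5 | 00010 | 0 | 0
   6 | 00100 | 0 | 1
   7 | 01001 | 0 | 0
   8 | 10010 | 1 | 1
   9 | 00101 | 0 | 1
  10 | 01011 | 0 | 0
  11 | 10110 | 1 | 0
  12 | 01100 | 0 | 1
  13 | 11001 | 1 | 1
  14 | 10011 | 1 | 1
  15 | 00111 | 0 | 1
  16 | 01111 | 0 | 1
  17 | 11111 | 1 | 0
  18 | 11110 | 1 | 0
  19 | 11100 | 1 | 0
  20 | 11000 | 1 | 1
  21 | 10001 | 1 | 1
  22 | 00011 | 0 | 0
  23 | 00110 | 0 | 1
  24 | 01101 | 0 | 1
  25 | 11011 | 1 | 1
  26 | 10111 | 1 | 0
  27 | 01110 | 0 | 1
  28 | 11101 | 1 | 0
  29 | 11010 | 1 | 1
  30 | 10101 | 1 | 0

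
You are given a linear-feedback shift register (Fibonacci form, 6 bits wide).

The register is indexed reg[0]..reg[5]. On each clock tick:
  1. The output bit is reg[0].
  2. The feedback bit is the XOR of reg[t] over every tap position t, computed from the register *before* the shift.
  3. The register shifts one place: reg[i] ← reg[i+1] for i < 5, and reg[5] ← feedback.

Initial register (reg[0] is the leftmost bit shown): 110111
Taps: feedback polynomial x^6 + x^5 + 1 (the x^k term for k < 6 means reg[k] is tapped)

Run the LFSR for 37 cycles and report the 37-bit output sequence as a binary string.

step | reg (before) | out | fb
   0 | 110111 | 1 | 0
   1 | 101110 | 1 | 1
   2 | 011101 | 0 | 1
   3 | 111011 | 1 | 0
   4 | 110110 | 1 | 1
   5 | 101101 | 1 | 0
   6 | 011010 | 0 | 0
   7 | 110100 | 1 | 1
   8 | 101001 | 1 | 0
   9 | 010010 | 0 | 0
  10 | 100100 | 1 | 1
  11 | 001001 | 0 | 1
  12 | 010011 | 0 | 1
  13 | 100111 | 1 | 0
  14 | 001110 | 0 | 0
  15 | 011100 | 0 | 0
  16 | 111000 | 1 | 1
  17 | 110001 | 1 | 0
  18 | 100010 | 1 | 1
  19 | 000101 | 0 | 1
  20 | 001011 | 0 | 1
  21 | 010111 | 0 | 1
  22 | 101111 | 1 | 0
  23 | 011110 | 0 | 0
  24 | 111100 | 1 | 1
  25 | 111001 | 1 | 0
  26 | 110010 | 1 | 1
  27 | 100101 | 1 | 0
  28 | 001010 | 0 | 0
  29 | 010100 | 0 | 0
  30 | 101000 | 1 | 1
  31 | 010001 | 0 | 1
  32 | 100011 | 1 | 0
  33 | 000110 | 0 | 0
  34 | 001100 | 0 | 0
  35 | 011000 | 0 | 0
  36 | 110000 | 1 | 1

1101110110100100111000101111001010001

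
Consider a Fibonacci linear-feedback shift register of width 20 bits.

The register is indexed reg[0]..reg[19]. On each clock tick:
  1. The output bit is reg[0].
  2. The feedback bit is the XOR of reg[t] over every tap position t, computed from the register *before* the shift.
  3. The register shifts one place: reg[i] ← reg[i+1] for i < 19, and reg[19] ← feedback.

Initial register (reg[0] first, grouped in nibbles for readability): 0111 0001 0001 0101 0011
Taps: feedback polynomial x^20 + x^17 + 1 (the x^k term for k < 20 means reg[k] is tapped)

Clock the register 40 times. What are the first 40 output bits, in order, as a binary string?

step | reg (before) | out | fb
   0 | 01110001000101010011 | 0 | 0
   1 | 11100010001010100110 | 1 | 0
   2 | 11000100010101001100 | 1 | 0
   3 | 10001000101010011000 | 1 | 1
   4 | 00010001010100110001 | 0 | 0
   5 | 00100010101001100010 | 0 | 0
   6 | 01000101010011000100 | 0 | 1
   7 | 10001010100110001001 | 1 | 1
   8 | 00010101001100010011 | 0 | 0
   9 | 00101010011000100110 | 0 | 1
  10 | 01010100110001001101 | 0 | 1
  11 | 10101001100010011011 | 1 | 1
  12 | 01010011000100110111 | 0 | 1
  13 | 10100110001001101111 | 1 | 0
  14 | 01001100010011011110 | 0 | 1
  15 | 10011000100110111101 | 1 | 0
  16 | 00110001001101111010 | 0 | 0
  17 | 01100010011011110100 | 0 | 1
  18 | 11000100110111101001 | 1 | 1
  19 | 10001001101111010011 | 1 | 1
  20 | 00010011011110100111 | 0 | 1
  21 | 00100110111101001111 | 0 | 1
  22 | 01001101111010011111 | 0 | 1
  23 | 10011011110100111111 | 1 | 0
  24 | 00110111101001111110 | 0 | 1
  25 | 01101111010011111101 | 0 | 1
  26 | 11011110100111111011 | 1 | 1
  27 | 10111101001111110111 | 1 | 0
  28 | 01111010011111101110 | 0 | 1
  29 | 11110100111111011101 | 1 | 0
  30 | 11101001111110111010 | 1 | 1
  31 | 11010011111101110101 | 1 | 0
  32 | 10100111111011101010 | 1 | 1
  33 | 01001111110111010101 | 0 | 1
  34 | 10011111101110101011 | 1 | 1
  35 | 00111111011101010111 | 0 | 1
  36 | 01111110111010101111 | 0 | 1
  37 | 11111101110101011111 | 1 | 0
  38 | 11111011101010111110 | 1 | 0
  39 | 11110111010101111100 | 1 | 0

0111000100010101001100010011011110100111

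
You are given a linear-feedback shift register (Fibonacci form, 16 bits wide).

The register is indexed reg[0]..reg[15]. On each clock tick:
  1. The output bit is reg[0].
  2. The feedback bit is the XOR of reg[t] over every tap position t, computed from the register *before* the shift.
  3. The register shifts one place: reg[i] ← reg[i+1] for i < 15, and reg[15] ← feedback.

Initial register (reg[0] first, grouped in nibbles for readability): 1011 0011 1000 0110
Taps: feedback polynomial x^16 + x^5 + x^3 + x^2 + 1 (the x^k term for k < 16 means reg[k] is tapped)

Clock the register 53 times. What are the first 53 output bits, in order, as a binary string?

10110011100001101001000101111010011100000000111000110

tick  register→output (feedback)
  0  1011001110000110→1 (1)
  1  0110011100001101→0 (0)
  2  1100111000011010→1 (0)
  3  1001110000110100→1 (1)
  4  0011100001101001→0 (0)
  5  0111000011010010→0 (0)
  6  1110000110100100→1 (0)
  7  1100001101001000→1 (1)
  8  1000011010010001→1 (0)
  9  0000110100100010→0 (1)
 10  0001101001000101→0 (1)
 11  0011010010001011→0 (1)
 12  0110100100010111→0 (1)
 13  1101001000101111→1 (0)
 14  1010010001011110→1 (1)
 15  0100100010111101→0 (0)
 16  1001000101111010→1 (0)
 17  0010001011110100→0 (1)
 18  0100010111101001→0 (1)
 19  1000101111010011→1 (1)
 20  0001011110100111→0 (0)
 21  0010111101001110→0 (0)
 22  0101111010011100→0 (0)
 23  1011110100111000→1 (0)
 24  0111101001110000→0 (0)
 25  1111010011100000→1 (0)
 26  1110100111000000→1 (0)
 27  1101001110000000→1 (0)
 28  1010011100000000→1 (1)
 29  0100111000000001→0 (1)
 30  1001110000000011→1 (1)
 31  0011100000000111→0 (0)
 32  0111000000001110→0 (0)
 33  1110000000011100→1 (0)
 34  1100000000111000→1 (1)
 35  1000000001110001→1 (1)
 36  0000000011100011→0 (0)
 37  0000000111000110→0 (0)
 38  0000001110001100→0 (0)
 39  0000011100011000→0 (1)
 40  0000111000110001→0 (1)
 41  0001110001100011→0 (0)
 42  0011100011000110→0 (0)
 43  0111000110001100→0 (0)
 44  1110001100011000→1 (0)
 45  1100011000110000→1 (0)
 46  1000110001100000→1 (0)
 47  0001100011000000→0 (1)
 48  0011000110000001→0 (0)
 49  0110001100000010→0 (1)
 50  1100011000000101→1 (0)
 51  1000110000001010→1 (0)
 52  0001100000010100→0 (1)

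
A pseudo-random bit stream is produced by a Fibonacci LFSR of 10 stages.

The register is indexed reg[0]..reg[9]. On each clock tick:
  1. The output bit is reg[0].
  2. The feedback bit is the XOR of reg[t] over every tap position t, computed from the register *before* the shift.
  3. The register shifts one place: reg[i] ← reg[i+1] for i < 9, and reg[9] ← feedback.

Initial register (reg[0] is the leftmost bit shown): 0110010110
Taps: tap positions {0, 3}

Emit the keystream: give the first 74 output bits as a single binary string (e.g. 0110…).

tick  register→output (feedback)
  0  0110010110→0 (0)
  1  1100101100→1 (1)
  2  1001011001→1 (0)
  3  0010110010→0 (0)
  4  0101100100→0 (1)
  5  1011001001→1 (0)
  6  0110010010→0 (0)
  7  1100100100→1 (1)
  8  1001001001→1 (0)
  9  0010010010→0 (0)
 10  0100100100→0 (0)
 11  1001001000→1 (0)
 12  0010010000→0 (0)
 13  0100100000→0 (0)
 14  1001000000→1 (0)
 15  0010000000→0 (0)
 16  0100000000→0 (0)
 17  1000000000→1 (1)
 18  0000000001→0 (0)
 19  0000000010→0 (0)
 20  0000000100→0 (0)
 21  0000001000→0 (0)
 22  0000010000→0 (0)
 23  0000100000→0 (0)
 24  0001000000→0 (1)
 25  0010000001→0 (0)
 26  0100000010→0 (0)
 27  1000000100→1 (1)
 28  0000001001→0 (0)
 29  0000010010→0 (0)
 30  0000100100→0 (0)
 31  0001001000→0 (1)
 32  0010010001→0 (0)
 33  0100100010→0 (0)
 34  1001000100→1 (0)
 35  0010001000→0 (0)
 36  0100010000→0 (0)
 37  1000100000→1 (1)
 38  0001000001→0 (1)
 39  0010000011→0 (0)
 40  0100000110→0 (0)
 41  1000001100→1 (1)
 42  0000011001→0 (0)
 43  0000110010→0 (0)
 44  0001100100→0 (1)
 45  0011001001→0 (1)
 46  0110010011→0 (0)
 47  1100100110→1 (1)
 48  1001001101→1 (0)
 49  0010011010→0 (0)
 50  0100110100→0 (0)
 51  1001101000→1 (0)
 52  0011010000→0 (1)
 53  0110100001→0 (0)
 54  1101000010→1 (0)
 55  1010000100→1 (1)
 56  0100001001→0 (0)
 57  1000010010→1 (1)
 58  0000100101→0 (0)
 59  0001001010→0 (1)
 60  0010010101→0 (0)
 61  0100101010→0 (0)
 62  1001010100→1 (0)
 63  0010101000→0 (0)
 64  0101010000→0 (1)
 65  1010100001→1 (1)
 66  0101000011→0 (1)
 67  1010000111→1 (1)
 68  0100001111→0 (0)
 69  1000011110→1 (1)
 70  0000111101→0 (0)
 71  0001111010→0 (1)
 72  0011110101→0 (1)
 73  0111101011→0 (1)

01100101100100100100000000010000001001000100000110010011010000100101010000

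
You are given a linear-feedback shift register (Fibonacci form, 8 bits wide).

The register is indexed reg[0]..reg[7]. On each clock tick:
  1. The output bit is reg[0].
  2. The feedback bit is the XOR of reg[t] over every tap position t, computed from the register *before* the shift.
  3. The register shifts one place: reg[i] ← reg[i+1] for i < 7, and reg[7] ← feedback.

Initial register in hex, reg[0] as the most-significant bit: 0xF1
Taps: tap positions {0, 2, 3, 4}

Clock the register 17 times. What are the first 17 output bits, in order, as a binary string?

tick  register→output (feedback)
  0  11110001→1 (1)
  1  11100011→1 (0)
  2  11000110→1 (1)
  3  10001101→1 (0)
  4  00011010→0 (0)
  5  00110100→0 (0)
  6  01101000→0 (0)
  7  11010000→1 (0)
  8  10100000→1 (0)
  9  01000000→0 (0)
 10  10000000→1 (1)
 11  00000001→0 (0)
 12  00000010→0 (0)
 13  00000100→0 (0)
 14  00001000→0 (1)
 15  00010001→0 (1)
 16  00100011→0 (1)

11110001101000000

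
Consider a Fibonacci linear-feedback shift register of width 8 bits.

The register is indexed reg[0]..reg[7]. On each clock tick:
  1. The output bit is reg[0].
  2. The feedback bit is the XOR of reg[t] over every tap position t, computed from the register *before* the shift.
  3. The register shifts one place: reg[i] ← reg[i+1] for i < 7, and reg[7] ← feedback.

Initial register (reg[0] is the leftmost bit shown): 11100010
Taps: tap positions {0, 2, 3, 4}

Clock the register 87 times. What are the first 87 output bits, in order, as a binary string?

111000100101110000001100100100110111001000001010110110101100101100001111101101111010111

k : reg_k → out_k, fb_k
0: 11100010 → 1, fb=0
1: 11000100 → 1, fb=1
2: 10001001 → 1, fb=0
3: 00010010 → 0, fb=1
4: 00100101 → 0, fb=1
5: 01001011 → 0, fb=1
6: 10010111 → 1, fb=0
7: 00101110 → 0, fb=0
8: 01011100 → 0, fb=0
9: 10111000 → 1, fb=0
10: 01110000 → 0, fb=0
11: 11100000 → 1, fb=0
12: 11000000 → 1, fb=1
13: 10000001 → 1, fb=1
14: 00000011 → 0, fb=0
15: 00000110 → 0, fb=0
16: 00001100 → 0, fb=1
17: 00011001 → 0, fb=0
18: 00110010 → 0, fb=0
19: 01100100 → 0, fb=1
20: 11001001 → 1, fb=0
21: 10010010 → 1, fb=0
22: 00100100 → 0, fb=1
23: 01001001 → 0, fb=1
24: 10010011 → 1, fb=0
25: 00100110 → 0, fb=1
26: 01001101 → 0, fb=1
27: 10011011 → 1, fb=1
28: 00110111 → 0, fb=0
29: 01101110 → 0, fb=0
30: 11011100 → 1, fb=1
31: 10111001 → 1, fb=0
32: 01110010 → 0, fb=0
33: 11100100 → 1, fb=0
34: 11001000 → 1, fb=0
35: 10010000 → 1, fb=0
36: 00100000 → 0, fb=1
37: 01000001 → 0, fb=0
38: 10000010 → 1, fb=1
39: 00000101 → 0, fb=0
40: 00001010 → 0, fb=1
41: 00010101 → 0, fb=1
42: 00101011 → 0, fb=0
43: 01010110 → 0, fb=1
44: 10101101 → 1, fb=1
45: 01011011 → 0, fb=0
46: 10110110 → 1, fb=1
47: 01101101 → 0, fb=0
48: 11011010 → 1, fb=1
49: 10110101 → 1, fb=1
50: 01101011 → 0, fb=0
51: 11010110 → 1, fb=0
52: 10101100 → 1, fb=1
53: 01011001 → 0, fb=0
54: 10110010 → 1, fb=1
55: 01100101 → 0, fb=1
56: 11001011 → 1, fb=0
57: 10010110 → 1, fb=0
58: 00101100 → 0, fb=0
59: 01011000 → 0, fb=0
60: 10110000 → 1, fb=1
61: 01100001 → 0, fb=1
62: 11000011 → 1, fb=1
63: 10000111 → 1, fb=1
64: 00001111 → 0, fb=1
65: 00011111 → 0, fb=0
66: 00111110 → 0, fb=1
67: 01111101 → 0, fb=1
68: 11111011 → 1, fb=0
69: 11110110 → 1, fb=1
70: 11101101 → 1, fb=1
71: 11011011 → 1, fb=1
72: 10110111 → 1, fb=1
73: 01101111 → 0, fb=0
74: 11011110 → 1, fb=1
75: 10111101 → 1, fb=0
76: 01111010 → 0, fb=1
77: 11110101 → 1, fb=1
78: 11101011 → 1, fb=1
79: 11010111 → 1, fb=0
80: 10101110 → 1, fb=1
81: 01011101 → 0, fb=0
82: 10111010 → 1, fb=0
83: 01110100 → 0, fb=0
84: 11101000 → 1, fb=1
85: 11010001 → 1, fb=0
86: 10100010 → 1, fb=0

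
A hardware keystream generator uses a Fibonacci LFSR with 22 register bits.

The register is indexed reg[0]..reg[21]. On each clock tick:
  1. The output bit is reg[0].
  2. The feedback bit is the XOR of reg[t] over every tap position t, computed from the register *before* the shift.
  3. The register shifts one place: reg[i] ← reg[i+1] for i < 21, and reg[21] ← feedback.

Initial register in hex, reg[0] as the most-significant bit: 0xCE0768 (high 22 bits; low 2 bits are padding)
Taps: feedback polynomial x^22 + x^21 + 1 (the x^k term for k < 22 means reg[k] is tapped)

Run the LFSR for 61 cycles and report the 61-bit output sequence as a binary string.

k : reg_k → out_k, fb_k
0: 1100111000000111011010 → 1, fb=1
1: 1001110000001110110101 → 1, fb=0
2: 0011100000011101101010 → 0, fb=0
3: 0111000000111011010100 → 0, fb=0
4: 1110000001110110101000 → 1, fb=1
5: 1100000011101101010001 → 1, fb=0
6: 1000000111011010100010 → 1, fb=1
7: 0000001110110101000101 → 0, fb=1
8: 0000011101101010001011 → 0, fb=1
9: 0000111011010100010111 → 0, fb=1
10: 0001110110101000101111 → 0, fb=1
11: 0011101101010001011111 → 0, fb=1
12: 0111011010100010111111 → 0, fb=1
13: 1110110101000101111111 → 1, fb=0
14: 1101101010001011111110 → 1, fb=1
15: 1011010100010111111101 → 1, fb=0
16: 0110101000101111111010 → 0, fb=0
17: 1101010001011111110100 → 1, fb=1
18: 1010100010111111101001 → 1, fb=0
19: 0101000101111111010010 → 0, fb=0
20: 1010001011111110100100 → 1, fb=1
21: 0100010111111101001001 → 0, fb=1
22: 1000101111111010010011 → 1, fb=0
23: 0001011111110100100110 → 0, fb=0
24: 0010111111101001001100 → 0, fb=0
25: 0101111111010010011000 → 0, fb=0
26: 1011111110100100110000 → 1, fb=1
27: 0111111101001001100001 → 0, fb=1
28: 1111111010010011000011 → 1, fb=0
29: 1111110100100110000110 → 1, fb=1
30: 1111101001001100001101 → 1, fb=0
31: 1111010010011000011010 → 1, fb=1
32: 1110100100110000110101 → 1, fb=0
33: 1101001001100001101010 → 1, fb=1
34: 1010010011000011010101 → 1, fb=0
35: 0100100110000110101010 → 0, fb=0
36: 1001001100001101010100 → 1, fb=1
37: 0010011000011010101001 → 0, fb=1
38: 0100110000110101010011 → 0, fb=1
39: 1001100001101010100111 → 1, fb=0
40: 0011000011010101001110 → 0, fb=0
41: 0110000110101010011100 → 0, fb=0
42: 1100001101010100111000 → 1, fb=1
43: 1000011010101001110001 → 1, fb=0
44: 0000110101010011100010 → 0, fb=0
45: 0001101010100111000100 → 0, fb=0
46: 0011010101001110001000 → 0, fb=0
47: 0110101010011100010000 → 0, fb=0
48: 1101010100111000100000 → 1, fb=1
49: 1010101001110001000001 → 1, fb=0
50: 0101010011100010000010 → 0, fb=0
51: 1010100111000100000100 → 1, fb=1
52: 0101001110001000001001 → 0, fb=1
53: 1010011100010000010011 → 1, fb=0
54: 0100111000100000100110 → 0, fb=0
55: 1001110001000001001100 → 1, fb=1
56: 0011100010000010011001 → 0, fb=1
57: 0111000100000100110011 → 0, fb=1
58: 1110001000001001100111 → 1, fb=0
59: 1100010000010011001110 → 1, fb=1
60: 1000100000100110011101 → 1, fb=0

1100111000000111011010100010111111101001001100001101010100111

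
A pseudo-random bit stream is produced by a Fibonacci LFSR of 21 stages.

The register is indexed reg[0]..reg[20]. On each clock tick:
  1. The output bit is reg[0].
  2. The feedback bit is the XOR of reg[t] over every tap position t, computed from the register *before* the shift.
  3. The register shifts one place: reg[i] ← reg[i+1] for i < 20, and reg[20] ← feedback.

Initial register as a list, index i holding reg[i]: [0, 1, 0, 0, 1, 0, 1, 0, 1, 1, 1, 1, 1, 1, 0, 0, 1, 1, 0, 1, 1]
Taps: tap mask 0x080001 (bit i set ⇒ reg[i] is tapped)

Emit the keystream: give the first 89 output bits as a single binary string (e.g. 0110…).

tick  register→output (feedback)
  0  010010101111110011011→0 (1)
  1  100101011111100110111→1 (0)
  2  001010111111001101110→0 (1)
  3  010101111110011011101→0 (0)
  4  101011111100110111010→1 (0)
  5  010111111001101110100→0 (0)
  6  101111110011011101000→1 (1)
  7  011111100110111010001→0 (0)
  8  111111001101110100010→1 (0)
  9  111110011011101000100→1 (1)
 10  111100110111010001001→1 (1)
 11  111001101110100010011→1 (0)
 12  110011011101000100110→1 (0)
 13  100110111010001001100→1 (1)
 14  001101110100010011001→0 (0)
 15  011011101000100110010→0 (1)
 16  110111010001001100101→1 (1)
 17  101110100010011001011→1 (0)
 18  011101000100110010110→0 (1)
 19  111010001001100101101→1 (1)
 20  110100010011001011011→1 (0)
 21  101000100110010110110→1 (0)
 22  010001001100101101100→0 (0)
 23  100010011001011011000→1 (1)
 24  000100110010110110001→0 (0)
 25  001001100101101100010→0 (1)
 26  010011001011011000101→0 (0)
 27  100110010110110001010→1 (0)
 28  001100101101100010100→0 (0)
 29  011001011011000101000→0 (0)
 30  110010110110001010000→1 (1)
 31  100101101100010100001→1 (1)
 32  001011011000101000011→0 (1)
 33  010110110001010000111→0 (1)
 34  101101100010100001111→1 (0)
 35  011011000101000011110→0 (1)
 36  110110001010000111101→1 (1)
 37  101100010100001111011→1 (0)
 38  011000101000011110110→0 (1)
 39  110001010000111101101→1 (1)
 40  100010100001111011011→1 (0)
 41  000101000011110110110→0 (1)
 42  001010000111101101101→0 (0)
 43  010100001111011011010→0 (1)
 44  101000011110110110101→1 (1)
 45  010000111101101101011→0 (1)
 46  100001111011011010111→1 (0)
 47  000011110110110101110→0 (1)
 48  000111101101101011101→0 (0)
 49  001111011011010111010→0 (1)
 50  011110110110101110101→0 (0)
 51  111101101101011101010→1 (0)
 52  111011011010111010100→1 (1)
 53  110110110101110101001→1 (1)
 54  101101101011101010011→1 (0)
 55  011011010111010100110→0 (1)
 56  110110101110101001101→1 (1)
 57  101101011101010011011→1 (0)
 58  011010111010100110110→0 (1)
 59  110101110101001101101→1 (1)
 60  101011101010011011011→1 (0)
 61  010111010100110110110→0 (1)
 62  101110101001101101101→1 (1)
 63  011101010011011011011→0 (1)
 64  111010100110110110111→1 (0)
 65  110101001101101101110→1 (0)
 66  101010011011011011100→1 (1)
 67  010100110110110111001→0 (0)
 68  101001101101101110010→1 (0)
 69  010011011011011100100→0 (0)
 70  100110110110111001000→1 (1)
 71  001101101101110010001→0 (0)
 72  011011011011100100010→0 (1)
 73  110110110111001000101→1 (1)
 74  101101101110010001011→1 (0)
 75  011011011100100010110→0 (1)
 76  110110111001000101101→1 (1)
 77  101101110010001011011→1 (0)
 78  011011100100010110110→0 (1)
 79  110111001000101101101→1 (1)
 80  101110010001011011011→1 (0)
 81  011100100010110110110→0 (1)
 82  111001000101101101101→1 (1)
 83  110010001011011011011→1 (0)
 84  100100010110110110110→1 (0)
 85  001000101101101101100→0 (0)
 86  010001011011011011000→0 (0)
 87  100010110110110110000→1 (1)
 88  000101101101101100001→0 (0)

01001010111111001101110100010011001011011000101000011110110110101110101001101101101110010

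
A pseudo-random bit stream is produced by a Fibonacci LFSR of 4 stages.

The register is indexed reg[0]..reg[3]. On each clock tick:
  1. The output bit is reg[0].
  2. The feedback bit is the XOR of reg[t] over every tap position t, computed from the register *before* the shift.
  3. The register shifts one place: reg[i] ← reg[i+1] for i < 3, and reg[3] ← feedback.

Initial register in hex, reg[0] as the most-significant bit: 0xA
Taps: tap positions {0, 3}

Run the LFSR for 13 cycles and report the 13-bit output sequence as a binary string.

1010110010001

k : reg_k → out_k, fb_k
0: 1010 → 1, fb=1
1: 0101 → 0, fb=1
2: 1011 → 1, fb=0
3: 0110 → 0, fb=0
4: 1100 → 1, fb=1
5: 1001 → 1, fb=0
6: 0010 → 0, fb=0
7: 0100 → 0, fb=0
8: 1000 → 1, fb=1
9: 0001 → 0, fb=1
10: 0011 → 0, fb=1
11: 0111 → 0, fb=1
12: 1111 → 1, fb=0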